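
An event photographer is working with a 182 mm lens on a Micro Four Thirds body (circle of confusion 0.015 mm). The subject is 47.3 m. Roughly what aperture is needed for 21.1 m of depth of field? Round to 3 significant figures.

Write h = H − f = f²/(N·c). The thin-lens limits are Dn = s·h/(h + (s−f)) and Df = s·h/(h − (s−f)), so DoF = Df − Dn = 2·s·(s−f)·h / (h² − (s−f)²).
That is a quadratic in h: DoF·h² − 2·s·(s−f)·h − DoF·(s−f)² = 0 ⇒ h = (s−f)·(s + √(s² + DoF²)) / DoF = 47118 × (47300 + √(47300² + 21100²)) / 21100 = 47118 × (47300 + 51792.9) / 21100 ≈ 221282 mm.
Then N = f²/(c·h) = 182² / (0.015 × 221282) = 33124 / 3319.2 ≈ 9.98.

f/9.98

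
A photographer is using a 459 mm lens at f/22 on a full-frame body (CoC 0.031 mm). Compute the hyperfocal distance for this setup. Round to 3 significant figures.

Hyperfocal distance H = f²/(N·c) + f = 459²/(22 × 0.031) + 459 = 210681/0.682 + 459 ≈ 309375.4 mm ≈ 309 m.

309 m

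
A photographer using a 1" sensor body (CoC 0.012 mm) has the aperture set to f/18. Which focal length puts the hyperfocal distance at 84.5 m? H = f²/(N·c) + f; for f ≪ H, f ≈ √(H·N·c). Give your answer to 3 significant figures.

135 mm

From H = f²/(N·c) + f, with f ≪ H: f ≈ √(H·N·c) = √(84500 × 18 × 0.012) = √18252 ≈ 135.1 mm.
The +f correction barely moves this — solving exactly, f² + N·c·f − N·c·H = 0 ⇒ f = (−N·c + √((N·c)² + 4·N·c·H))/2 = (−0.216 + √73008)/2 ≈ 134.99 mm, so f ≈ 135 mm.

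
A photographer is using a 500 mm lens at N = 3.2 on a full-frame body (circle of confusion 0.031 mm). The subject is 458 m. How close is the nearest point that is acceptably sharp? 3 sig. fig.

Hyperfocal distance H = f²/(N·c) + f = 500²/(3.2 × 0.031) + 500 = 250000/0.0992 + 500 ≈ 2520661.3 mm ≈ 2521 m.
Near limit Dn = s·(H − f)/(H + s − 2f) = 458000 × (2520661.3 − 500) / (2520661.3 + 458000 − 2 × 500) = 458000 × 2520161.3 / 2977661.3 ≈ 387631 mm ≈ 388 m.

388 m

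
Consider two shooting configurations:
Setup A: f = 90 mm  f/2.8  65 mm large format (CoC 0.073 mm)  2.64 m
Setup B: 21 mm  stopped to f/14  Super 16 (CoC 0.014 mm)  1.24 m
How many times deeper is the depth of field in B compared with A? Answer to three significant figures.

Setup A: H = 90²/(2.8×0.073) + 90 ≈ 39718.2 mm; DoF = Df − Dn = 2821.56 − 2480.39 ≈ 341.17 mm.
Setup B: H = 21²/(14×0.014) + 21 ≈ 2271.0 mm; DoF = Df − Dn = 2706.1 − 804.3 ≈ 1901.8 mm.
Ratio = 1901.8 / 341.17 ≈ 5.57.

5.57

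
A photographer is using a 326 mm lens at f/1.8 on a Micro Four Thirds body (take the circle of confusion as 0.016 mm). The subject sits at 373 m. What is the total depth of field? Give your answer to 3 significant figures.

Hyperfocal distance H = f²/(N·c) + f = 326²/(1.8 × 0.016) + 326 = 106276/0.0288 + 326 ≈ 3690464.9 mm ≈ 3690 m.
Near limit Dn = s·(H − f)/(H + s − 2f) = 373000 × (3690464.9 − 326) / (3690464.9 + 373000 − 2 × 326) = 373000 × 3690138.9 / 4062812.9 ≈ 338785 mm.
Far limit Df = s·(H − f)/(H − s) = 373000 × (3690464.9 − 326) / (3690464.9 − 373000) = 373000 × 3690138.9 / 3317464.9 ≈ 414902 mm.
Depth of field = Df − Dn = 414902 − 338785 ≈ 76117 mm ≈ 76.1 m.

76.1 m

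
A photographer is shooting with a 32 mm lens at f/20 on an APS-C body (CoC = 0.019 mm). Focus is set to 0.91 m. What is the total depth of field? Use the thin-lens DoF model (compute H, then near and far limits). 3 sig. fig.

Hyperfocal distance H = f²/(N·c) + f = 32²/(20 × 0.019) + 32 = 1024/0.38 + 32 ≈ 2726.7 mm ≈ 2.727 m.
Near limit Dn = s·(H − f)/(H + s − 2f) = 910 × (2726.7 − 32) / (2726.7 + 910 − 2 × 32) = 910 × 2694.7 / 3572.7 ≈ 686.37 mm.
Far limit Df = s·(H − f)/(H − s) = 910 × (2726.7 − 32) / (2726.7 − 910) = 910 × 2694.7 / 1816.7 ≈ 1349.79 mm.
Depth of field = Df − Dn = 1349.79 − 686.37 ≈ 663.42 mm ≈ 0.663 m.

0.663 m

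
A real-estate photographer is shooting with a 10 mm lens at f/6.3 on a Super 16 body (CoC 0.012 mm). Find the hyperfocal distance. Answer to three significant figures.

Hyperfocal distance H = f²/(N·c) + f = 10²/(6.3 × 0.012) + 10 = 100/0.0756 + 10 ≈ 1332.8 mm ≈ 1.33 m.

1.33 m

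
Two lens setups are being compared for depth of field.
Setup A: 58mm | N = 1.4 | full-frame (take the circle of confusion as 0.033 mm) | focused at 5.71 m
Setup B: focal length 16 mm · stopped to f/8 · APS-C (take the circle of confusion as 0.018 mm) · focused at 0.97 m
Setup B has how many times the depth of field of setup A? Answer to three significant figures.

1.64

Setup A: H = 58²/(1.4×0.033) + 58 ≈ 72871.9 mm; DoF = Df − Dn = 6190.52 − 5298.70 ≈ 891.82 mm.
Setup B: H = 16²/(8×0.018) + 16 ≈ 1793.8 mm; DoF = Df − Dn = 2093.3 − 631.3 ≈ 1462.0 mm.
Ratio = 1462.0 / 891.82 ≈ 1.64.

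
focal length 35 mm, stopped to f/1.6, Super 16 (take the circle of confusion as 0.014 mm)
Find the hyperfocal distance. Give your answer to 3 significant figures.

Hyperfocal distance H = f²/(N·c) + f = 35²/(1.6 × 0.014) + 35 = 1225/0.0224 + 35 ≈ 54722.5 mm ≈ 54.7 m.

54.7 m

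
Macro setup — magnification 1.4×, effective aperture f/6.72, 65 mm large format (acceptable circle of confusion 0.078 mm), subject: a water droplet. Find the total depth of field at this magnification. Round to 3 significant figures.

0.535 mm

At magnification m, DoF ≈ 2·N_eff·c/m² = 2 × 6.72 × 0.078 / 1.4² = 1.048 / 1.96 ≈ 0.535 mm.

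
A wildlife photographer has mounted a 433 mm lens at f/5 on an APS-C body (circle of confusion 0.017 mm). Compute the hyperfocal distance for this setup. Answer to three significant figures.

2210 m

Hyperfocal distance H = f²/(N·c) + f = 433²/(5 × 0.017) + 433 = 187489/0.085 + 433 ≈ 2206185.9 mm ≈ 2210 m.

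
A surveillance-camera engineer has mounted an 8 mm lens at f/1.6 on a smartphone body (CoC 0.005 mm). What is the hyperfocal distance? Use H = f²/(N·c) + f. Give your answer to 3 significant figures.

8.01 m

Hyperfocal distance H = f²/(N·c) + f = 8²/(1.6 × 0.005) + 8 = 64/0.008 + 8 ≈ 8008.0 mm ≈ 8.01 m.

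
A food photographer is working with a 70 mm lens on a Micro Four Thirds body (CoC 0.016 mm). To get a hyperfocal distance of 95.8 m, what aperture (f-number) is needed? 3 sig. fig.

f/3.20

Rearrange H = f²/(N·c) + f for N: N = f² / ((H − f)·c).
N = 70² / ((95800 − 70) × 0.016) = 4900 / 1532 ≈ 3.20.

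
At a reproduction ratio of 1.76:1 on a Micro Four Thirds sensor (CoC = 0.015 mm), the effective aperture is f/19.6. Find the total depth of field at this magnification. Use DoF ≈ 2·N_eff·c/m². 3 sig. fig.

0.190 mm

At magnification m, DoF ≈ 2·N_eff·c/m² = 2 × 19.6 × 0.015 / 1.76² = 0.588 / 3.098 ≈ 0.19 mm.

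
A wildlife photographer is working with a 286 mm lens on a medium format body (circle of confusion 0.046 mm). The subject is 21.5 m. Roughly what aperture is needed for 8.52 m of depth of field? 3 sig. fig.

f/16

Write h = H − f = f²/(N·c). The thin-lens limits are Dn = s·h/(h + (s−f)) and Df = s·h/(h − (s−f)), so DoF = Df − Dn = 2·s·(s−f)·h / (h² − (s−f)²).
That is a quadratic in h: DoF·h² − 2·s·(s−f)·h − DoF·(s−f)² = 0 ⇒ h = (s−f)·(s + √(s² + DoF²)) / DoF = 21214 × (21500 + √(21500² + 8520²)) / 8520 = 21214 × (21500 + 23126.6) / 8520 ≈ 111116 mm.
Then N = f²/(c·h) = 286² / (0.046 × 111116) = 81796 / 5111.3 ≈ 16.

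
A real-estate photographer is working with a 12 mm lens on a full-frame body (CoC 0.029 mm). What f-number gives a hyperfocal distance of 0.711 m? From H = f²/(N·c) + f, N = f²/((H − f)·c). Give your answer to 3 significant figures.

Rearrange H = f²/(N·c) + f for N: N = f² / ((H − f)·c).
N = 12² / ((711 − 12) × 0.029) = 144 / 20.27 ≈ 7.10.

f/7.10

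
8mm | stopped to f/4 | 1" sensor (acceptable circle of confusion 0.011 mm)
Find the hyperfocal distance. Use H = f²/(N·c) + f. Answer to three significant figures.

1.46 m

Hyperfocal distance H = f²/(N·c) + f = 8²/(4 × 0.011) + 8 = 64/0.044 + 8 ≈ 1462.5 mm ≈ 1.46 m.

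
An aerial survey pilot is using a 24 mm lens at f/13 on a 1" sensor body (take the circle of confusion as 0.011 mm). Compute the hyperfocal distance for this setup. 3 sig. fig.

Hyperfocal distance H = f²/(N·c) + f = 24²/(13 × 0.011) + 24 = 576/0.143 + 24 ≈ 4052.0 mm ≈ 4.05 m.

4.05 m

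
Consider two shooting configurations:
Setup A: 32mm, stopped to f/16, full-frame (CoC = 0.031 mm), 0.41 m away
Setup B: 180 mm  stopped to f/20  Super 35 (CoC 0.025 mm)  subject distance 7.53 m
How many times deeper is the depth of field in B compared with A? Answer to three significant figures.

Setup A: H = 32²/(16×0.031) + 32 ≈ 2096.5 mm; DoF = Df − Dn = 501.89 − 346.55 ≈ 155.34 mm.
Setup B: H = 180²/(20×0.025) + 180 ≈ 64980.0 mm; DoF = Df − Dn = 8493.4 − 6762.9 ≈ 1730.5 mm.
Ratio = 1730.5 / 155.34 ≈ 11.1.

11.1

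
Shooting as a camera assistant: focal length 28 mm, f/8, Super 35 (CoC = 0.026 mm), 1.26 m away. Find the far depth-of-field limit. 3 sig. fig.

1.87 m

Hyperfocal distance H = f²/(N·c) + f = 28²/(8 × 0.026) + 28 = 784/0.208 + 28 ≈ 3797.2 mm ≈ 3.797 m.
Far limit Df = s·(H − f)/(H − s) = 1260 × (3797.2 − 28) / (3797.2 − 1260) = 1260 × 3769.2 / 2537.2 ≈ 1871.8 mm ≈ 1.87 m.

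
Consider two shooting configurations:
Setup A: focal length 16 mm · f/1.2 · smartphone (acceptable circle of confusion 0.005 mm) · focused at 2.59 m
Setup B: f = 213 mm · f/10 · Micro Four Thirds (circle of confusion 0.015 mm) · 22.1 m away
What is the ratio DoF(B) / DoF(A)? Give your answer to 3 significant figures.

Setup A: H = 16²/(1.2×0.005) + 16 ≈ 42682.7 mm; DoF = Df − Dn = 2756.28 − 2442.64 ≈ 313.64 mm.
Setup B: H = 213²/(10×0.015) + 213 ≈ 302673.0 mm; DoF = Df − Dn = 23824.0 − 20608.7 ≈ 3215.3 mm.
Ratio = 3215.3 / 313.64 ≈ 10.3.

10.3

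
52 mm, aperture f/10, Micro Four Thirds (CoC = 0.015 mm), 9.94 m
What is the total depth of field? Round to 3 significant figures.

15.6 m

Hyperfocal distance H = f²/(N·c) + f = 52²/(10 × 0.015) + 52 = 2704/0.15 + 52 ≈ 18078.7 mm ≈ 18.08 m.
Near limit Dn = s·(H − f)/(H + s − 2f) = 9940 × (18078.7 − 52) / (18078.7 + 9940 − 2 × 52) = 9940 × 18026.7 / 27914.7 ≈ 6419 mm.
Far limit Df = s·(H − f)/(H − s) = 9940 × (18078.7 − 52) / (18078.7 − 9940) = 9940 × 18026.7 / 8138.7 ≈ 22017 mm.
Depth of field = Df − Dn = 22017 − 6419 ≈ 15598 mm ≈ 15.6 m.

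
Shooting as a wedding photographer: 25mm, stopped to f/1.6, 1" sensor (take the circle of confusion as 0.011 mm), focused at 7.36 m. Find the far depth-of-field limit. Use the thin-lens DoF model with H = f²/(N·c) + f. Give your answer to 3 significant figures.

9.28 m

Hyperfocal distance H = f²/(N·c) + f = 25²/(1.6 × 0.011) + 25 = 625/0.0176 + 25 ≈ 35536.4 mm ≈ 35.54 m.
Far limit Df = s·(H − f)/(H − s) = 7360 × (35536.4 − 25) / (35536.4 − 7360) = 7360 × 35511.4 / 28176.4 ≈ 9276.0 mm ≈ 9.28 m.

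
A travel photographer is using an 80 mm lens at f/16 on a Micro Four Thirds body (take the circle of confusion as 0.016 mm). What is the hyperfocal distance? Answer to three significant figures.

25.1 m

Hyperfocal distance H = f²/(N·c) + f = 80²/(16 × 0.016) + 80 = 6400/0.256 + 80 ≈ 25080.0 mm ≈ 25.1 m.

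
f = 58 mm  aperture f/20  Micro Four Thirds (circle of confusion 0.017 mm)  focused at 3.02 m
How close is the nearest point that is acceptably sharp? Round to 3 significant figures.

2.32 m

Hyperfocal distance H = f²/(N·c) + f = 58²/(20 × 0.017) + 58 = 3364/0.34 + 58 ≈ 9952.1 mm ≈ 9.952 m.
Near limit Dn = s·(H − f)/(H + s − 2f) = 3020 × (9952.1 − 58) / (9952.1 + 3020 − 2 × 58) = 3020 × 9894.1 / 12856.1 ≈ 2324.2 mm ≈ 2.32 m.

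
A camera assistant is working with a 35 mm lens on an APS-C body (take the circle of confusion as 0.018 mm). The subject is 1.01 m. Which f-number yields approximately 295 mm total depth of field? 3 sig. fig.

f/9.99

Write h = H − f = f²/(N·c). The thin-lens limits are Dn = s·h/(h + (s−f)) and Df = s·h/(h − (s−f)), so DoF = Df − Dn = 2·s·(s−f)·h / (h² − (s−f)²).
That is a quadratic in h: DoF·h² − 2·s·(s−f)·h − DoF·(s−f)² = 0 ⇒ h = (s−f)·(s + √(s² + DoF²)) / DoF = 975 × (1010 + √(1010² + 295²)) / 295 = 975 × (1010 + 1052.20) / 295 ≈ 6815.7 mm.
Then N = f²/(c·h) = 35² / (0.018 × 6815.7) = 1225 / 122.68 ≈ 9.99.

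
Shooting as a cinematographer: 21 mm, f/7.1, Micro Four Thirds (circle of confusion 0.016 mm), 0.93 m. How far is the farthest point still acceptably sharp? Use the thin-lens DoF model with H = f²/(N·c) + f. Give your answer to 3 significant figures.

1.21 m

Hyperfocal distance H = f²/(N·c) + f = 21²/(7.1 × 0.016) + 21 = 441/0.1136 + 21 ≈ 3903.0 mm ≈ 3.903 m.
Far limit Df = s·(H − f)/(H − s) = 930 × (3903.0 − 21) / (3903.0 − 930) = 930 × 3882.0 / 2973.0 ≈ 1214.3 mm ≈ 1.21 m.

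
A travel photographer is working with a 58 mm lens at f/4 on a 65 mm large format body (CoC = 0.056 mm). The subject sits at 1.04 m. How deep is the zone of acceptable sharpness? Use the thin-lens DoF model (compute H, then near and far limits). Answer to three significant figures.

137 mm

Hyperfocal distance H = f²/(N·c) + f = 58²/(4 × 0.056) + 58 = 3364/0.224 + 58 ≈ 15075.9 mm ≈ 15.08 m.
Near limit Dn = s·(H − f)/(H + s − 2f) = 1040 × (15075.9 − 58) / (15075.9 + 1040 − 2 × 58) = 1040 × 15017.9 / 15999.9 ≈ 976.17 mm.
Far limit Df = s·(H − f)/(H − s) = 1040 × (15075.9 − 58) / (15075.9 − 1040) = 1040 × 15017.9 / 14035.9 ≈ 1112.76 mm.
Depth of field = Df − Dn = 1112.76 − 976.17 ≈ 136.59 mm.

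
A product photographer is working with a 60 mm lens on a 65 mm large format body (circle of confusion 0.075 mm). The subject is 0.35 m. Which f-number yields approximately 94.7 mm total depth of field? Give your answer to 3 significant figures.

f/22

Write h = H − f = f²/(N·c). The thin-lens limits are Dn = s·h/(h + (s−f)) and Df = s·h/(h − (s−f)), so DoF = Df − Dn = 2·s·(s−f)·h / (h² − (s−f)²).
That is a quadratic in h: DoF·h² − 2·s·(s−f)·h − DoF·(s−f)² = 0 ⇒ h = (s−f)·(s + √(s² + DoF²)) / DoF = 290 × (350 + √(350² + 94.7²)) / 94.7 = 290 × (350 + 362.585) / 94.7 ≈ 2182.2 mm.
Then N = f²/(c·h) = 60² / (0.075 × 2182.2) = 3600 / 163.66 ≈ 22.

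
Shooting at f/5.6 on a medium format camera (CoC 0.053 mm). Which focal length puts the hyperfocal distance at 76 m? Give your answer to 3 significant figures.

From H = f²/(N·c) + f, with f ≪ H: f ≈ √(H·N·c) = √(76000 × 5.6 × 0.053) = √22557 ≈ 150.2 mm.
The +f correction barely moves this — solving exactly, f² + N·c·f − N·c·H = 0 ⇒ f = (−N·c + √((N·c)² + 4·N·c·H))/2 = (−0.2968 + √90227)/2 ≈ 150.04 mm, so f ≈ 150 mm.

150 mm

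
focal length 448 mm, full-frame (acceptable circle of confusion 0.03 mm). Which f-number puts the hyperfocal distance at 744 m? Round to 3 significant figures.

f/9

Rearrange H = f²/(N·c) + f for N: N = f² / ((H − f)·c).
N = 448² / ((744000 − 448) × 0.03) = 200704 / 22307 ≈ 9.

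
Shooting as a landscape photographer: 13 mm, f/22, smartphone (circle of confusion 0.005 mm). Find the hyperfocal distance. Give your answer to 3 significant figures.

Hyperfocal distance H = f²/(N·c) + f = 13²/(22 × 0.005) + 13 = 169/0.11 + 13 ≈ 1549.4 mm ≈ 1.55 m.

1.55 m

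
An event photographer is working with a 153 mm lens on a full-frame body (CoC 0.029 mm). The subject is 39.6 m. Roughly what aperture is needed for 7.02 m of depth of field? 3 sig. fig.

f/1.80

Write h = H − f = f²/(N·c). The thin-lens limits are Dn = s·h/(h + (s−f)) and Df = s·h/(h − (s−f)), so DoF = Df − Dn = 2·s·(s−f)·h / (h² − (s−f)²).
That is a quadratic in h: DoF·h² − 2·s·(s−f)·h − DoF·(s−f)² = 0 ⇒ h = (s−f)·(s + √(s² + DoF²)) / DoF = 39447 × (39600 + √(39600² + 7020²)) / 7020 = 39447 × (39600 + 40217.4) / 7020 ≈ 448512 mm.
Then N = f²/(c·h) = 153² / (0.029 × 448512) = 23409 / 13007 ≈ 1.80.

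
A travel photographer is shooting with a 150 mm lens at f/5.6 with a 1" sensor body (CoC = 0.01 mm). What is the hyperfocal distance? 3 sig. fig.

402 m

Hyperfocal distance H = f²/(N·c) + f = 150²/(5.6 × 0.01) + 150 = 22500/0.056 + 150 ≈ 401935.7 mm ≈ 402 m.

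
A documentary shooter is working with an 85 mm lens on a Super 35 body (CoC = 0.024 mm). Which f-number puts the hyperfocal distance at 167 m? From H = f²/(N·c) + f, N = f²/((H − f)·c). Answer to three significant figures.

Rearrange H = f²/(N·c) + f for N: N = f² / ((H − f)·c).
N = 85² / ((167000 − 85) × 0.024) = 7225 / 4006 ≈ 1.80.

f/1.80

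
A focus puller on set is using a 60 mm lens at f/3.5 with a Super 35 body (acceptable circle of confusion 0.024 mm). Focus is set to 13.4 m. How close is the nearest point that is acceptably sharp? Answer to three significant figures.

Hyperfocal distance H = f²/(N·c) + f = 60²/(3.5 × 0.024) + 60 = 3600/0.084 + 60 ≈ 42917.1 mm ≈ 42.92 m.
Near limit Dn = s·(H − f)/(H + s − 2f) = 13400 × (42917.1 − 60) / (42917.1 + 13400 − 2 × 60) = 13400 × 42857.1 / 56197.1 ≈ 10219 mm ≈ 10.2 m.

10.2 m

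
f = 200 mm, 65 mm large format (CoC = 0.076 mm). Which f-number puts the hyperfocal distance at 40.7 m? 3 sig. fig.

Rearrange H = f²/(N·c) + f for N: N = f² / ((H − f)·c).
N = 200² / ((40700 − 200) × 0.076) = 40000 / 3078 ≈ 13.

f/13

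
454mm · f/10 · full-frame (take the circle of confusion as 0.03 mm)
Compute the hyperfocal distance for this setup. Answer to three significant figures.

688 m

Hyperfocal distance H = f²/(N·c) + f = 454²/(10 × 0.03) + 454 = 206116/0.3 + 454 ≈ 687507.3 mm ≈ 688 m.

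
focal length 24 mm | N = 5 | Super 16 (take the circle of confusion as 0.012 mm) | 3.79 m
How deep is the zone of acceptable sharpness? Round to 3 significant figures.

Hyperfocal distance H = f²/(N·c) + f = 24²/(5 × 0.012) + 24 = 576/0.06 + 24 ≈ 9624.0 mm ≈ 9.624 m.
Near limit Dn = s·(H − f)/(H + s − 2f) = 3790 × (9624.0 − 24) / (9624.0 + 3790 − 2 × 24) = 3790 × 9600.0 / 13366.0 ≈ 2722.1 mm.
Far limit Df = s·(H − f)/(H − s) = 3790 × (9624.0 − 24) / (9624.0 − 3790) = 3790 × 9600.0 / 5834.0 ≈ 6236.5 mm.
Depth of field = Df − Dn = 6236.5 − 2722.1 ≈ 3514.4 mm ≈ 3.51 m.

3.51 m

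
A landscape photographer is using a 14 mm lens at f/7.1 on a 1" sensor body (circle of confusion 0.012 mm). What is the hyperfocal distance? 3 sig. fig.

2.31 m

Hyperfocal distance H = f²/(N·c) + f = 14²/(7.1 × 0.012) + 14 = 196/0.0852 + 14 ≈ 2314.5 mm ≈ 2.31 m.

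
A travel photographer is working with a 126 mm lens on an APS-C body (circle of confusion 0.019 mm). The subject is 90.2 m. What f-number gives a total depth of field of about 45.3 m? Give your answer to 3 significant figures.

f/2.20

Write h = H − f = f²/(N·c). The thin-lens limits are Dn = s·h/(h + (s−f)) and Df = s·h/(h − (s−f)), so DoF = Df − Dn = 2·s·(s−f)·h / (h² − (s−f)²).
That is a quadratic in h: DoF·h² − 2·s·(s−f)·h − DoF·(s−f)² = 0 ⇒ h = (s−f)·(s + √(s² + DoF²)) / DoF = 90074 × (90200 + √(90200² + 45300²)) / 45300 = 90074 × (90200 + 100936) / 45300 ≈ 380053 mm.
Then N = f²/(c·h) = 126² / (0.019 × 380053) = 15876 / 7221.0 ≈ 2.20.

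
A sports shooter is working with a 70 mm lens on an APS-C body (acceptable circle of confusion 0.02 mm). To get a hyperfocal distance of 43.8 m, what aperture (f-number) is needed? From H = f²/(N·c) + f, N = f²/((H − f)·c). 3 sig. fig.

Rearrange H = f²/(N·c) + f for N: N = f² / ((H − f)·c).
N = 70² / ((43800 − 70) × 0.02) = 4900 / 874.6 ≈ 5.60.

f/5.60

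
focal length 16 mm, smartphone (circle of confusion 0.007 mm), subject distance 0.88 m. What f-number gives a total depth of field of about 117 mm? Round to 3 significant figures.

f/2.80

Write h = H − f = f²/(N·c). The thin-lens limits are Dn = s·h/(h + (s−f)) and Df = s·h/(h − (s−f)), so DoF = Df − Dn = 2·s·(s−f)·h / (h² − (s−f)²).
That is a quadratic in h: DoF·h² − 2·s·(s−f)·h − DoF·(s−f)² = 0 ⇒ h = (s−f)·(s + √(s² + DoF²)) / DoF = 864 × (880 + √(880² + 117²)) / 117 = 864 × (880 + 887.744) / 117 ≈ 13054 mm.
Then N = f²/(c·h) = 16² / (0.007 × 13054) = 256 / 91.379 ≈ 2.80.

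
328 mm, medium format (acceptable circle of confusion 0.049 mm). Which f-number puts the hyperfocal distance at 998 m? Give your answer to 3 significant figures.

Rearrange H = f²/(N·c) + f for N: N = f² / ((H − f)·c).
N = 328² / ((998000 − 328) × 0.049) = 107584 / 48886 ≈ 2.20.

f/2.20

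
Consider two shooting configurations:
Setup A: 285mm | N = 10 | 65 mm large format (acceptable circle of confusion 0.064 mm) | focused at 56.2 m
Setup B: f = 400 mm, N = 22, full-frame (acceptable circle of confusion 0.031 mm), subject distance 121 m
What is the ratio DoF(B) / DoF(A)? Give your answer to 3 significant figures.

Setup A: H = 285²/(10×0.064) + 285 ≈ 127199.1 mm; DoF = Df − Dn = 100460 − 39012 ≈ 61448 mm.
Setup B: H = 400²/(22×0.031) + 400 ≈ 235004.1 mm; DoF = Df − Dn = 249001 − 79918 ≈ 169083 mm.
Ratio = 169083 / 61448 ≈ 2.75.

2.75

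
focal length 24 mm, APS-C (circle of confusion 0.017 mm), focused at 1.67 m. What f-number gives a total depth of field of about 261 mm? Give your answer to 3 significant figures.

Write h = H − f = f²/(N·c). The thin-lens limits are Dn = s·h/(h + (s−f)) and Df = s·h/(h − (s−f)), so DoF = Df − Dn = 2·s·(s−f)·h / (h² − (s−f)²).
That is a quadratic in h: DoF·h² − 2·s·(s−f)·h − DoF·(s−f)² = 0 ⇒ h = (s−f)·(s + √(s² + DoF²)) / DoF = 1646 × (1670 + √(1670² + 261²)) / 261 = 1646 × (1670 + 1690.27) / 261 ≈ 21192 mm.
Then N = f²/(c·h) = 24² / (0.017 × 21192) = 576 / 360.26 ≈ 1.60.

f/1.60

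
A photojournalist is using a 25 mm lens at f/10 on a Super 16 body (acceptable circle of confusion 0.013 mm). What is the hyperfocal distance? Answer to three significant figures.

4.83 m

Hyperfocal distance H = f²/(N·c) + f = 25²/(10 × 0.013) + 25 = 625/0.13 + 25 ≈ 4832.7 mm ≈ 4.83 m.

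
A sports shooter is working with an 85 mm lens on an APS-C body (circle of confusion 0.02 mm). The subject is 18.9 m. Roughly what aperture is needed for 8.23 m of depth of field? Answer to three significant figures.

Write h = H − f = f²/(N·c). The thin-lens limits are Dn = s·h/(h + (s−f)) and Df = s·h/(h − (s−f)), so DoF = Df − Dn = 2·s·(s−f)·h / (h² − (s−f)²).
That is a quadratic in h: DoF·h² − 2·s·(s−f)·h − DoF·(s−f)² = 0 ⇒ h = (s−f)·(s + √(s² + DoF²)) / DoF = 18815 × (18900 + √(18900² + 8230²)) / 8230 = 18815 × (18900 + 20614.1) / 8230 ≈ 90335 mm.
Then N = f²/(c·h) = 85² / (0.02 × 90335) = 7225 / 1806.7 ≈ 4.

f/4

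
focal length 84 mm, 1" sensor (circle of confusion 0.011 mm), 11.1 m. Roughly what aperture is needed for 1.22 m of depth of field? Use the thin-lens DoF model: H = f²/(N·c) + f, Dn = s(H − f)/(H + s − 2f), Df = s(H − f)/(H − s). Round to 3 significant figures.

f/3.19

Write h = H − f = f²/(N·c). The thin-lens limits are Dn = s·h/(h + (s−f)) and Df = s·h/(h − (s−f)), so DoF = Df − Dn = 2·s·(s−f)·h / (h² − (s−f)²).
That is a quadratic in h: DoF·h² − 2·s·(s−f)·h − DoF·(s−f)² = 0 ⇒ h = (s−f)·(s + √(s² + DoF²)) / DoF = 11016 × (11100 + √(11100² + 1220²)) / 1220 = 11016 × (11100 + 11166.8) / 1220 ≈ 201059 mm.
Then N = f²/(c·h) = 84² / (0.011 × 201059) = 7056 / 2211.6 ≈ 3.19.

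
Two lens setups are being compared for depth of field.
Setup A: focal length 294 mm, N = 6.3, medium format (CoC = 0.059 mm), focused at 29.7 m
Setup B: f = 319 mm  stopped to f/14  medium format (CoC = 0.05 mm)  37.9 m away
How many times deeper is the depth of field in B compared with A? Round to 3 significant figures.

Setup A: H = 294²/(6.3×0.059) + 294 ≈ 232836.4 mm; DoF = Df − Dn = 33999.4 − 26365.9 ≈ 7633.5 mm.
Setup B: H = 319²/(14×0.05) + 319 ≈ 145691.9 mm; DoF = Df − Dn = 51114 − 30115 ≈ 20999 mm.
Ratio = 20999 / 7633.5 ≈ 2.75.

2.75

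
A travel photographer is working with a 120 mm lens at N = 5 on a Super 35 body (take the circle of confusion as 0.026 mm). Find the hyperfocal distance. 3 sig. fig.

Hyperfocal distance H = f²/(N·c) + f = 120²/(5 × 0.026) + 120 = 14400/0.13 + 120 ≈ 110889.2 mm ≈ 111 m.

111 m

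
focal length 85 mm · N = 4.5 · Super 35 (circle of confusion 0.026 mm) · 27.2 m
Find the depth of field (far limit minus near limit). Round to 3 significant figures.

29.6 m

Hyperfocal distance H = f²/(N·c) + f = 85²/(4.5 × 0.026) + 85 = 7225/0.117 + 85 ≈ 61837.1 mm ≈ 61.84 m.
Near limit Dn = s·(H − f)/(H + s − 2f) = 27200 × (61837.1 − 85) / (61837.1 + 27200 − 2 × 85) = 27200 × 61752.1 / 88867.1 ≈ 18901 mm.
Far limit Df = s·(H − f)/(H − s) = 27200 × (61837.1 − 85) / (61837.1 − 27200) = 27200 × 61752.1 / 34637.1 ≈ 48493 mm.
Depth of field = Df − Dn = 48493 − 18901 ≈ 29592 mm ≈ 29.6 m.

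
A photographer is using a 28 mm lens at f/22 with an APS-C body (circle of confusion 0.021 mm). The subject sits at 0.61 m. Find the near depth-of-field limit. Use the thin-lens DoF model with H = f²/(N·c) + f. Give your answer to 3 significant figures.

Hyperfocal distance H = f²/(N·c) + f = 28²/(22 × 0.021) + 28 = 784/0.462 + 28 ≈ 1725.0 mm ≈ 1.725 m.
Near limit Dn = s·(H − f)/(H + s − 2f) = 610 × (1725.0 − 28) / (1725.0 + 610 − 2 × 28) = 610 × 1697.0 / 2279.0 ≈ 454.22 mm.

454 mm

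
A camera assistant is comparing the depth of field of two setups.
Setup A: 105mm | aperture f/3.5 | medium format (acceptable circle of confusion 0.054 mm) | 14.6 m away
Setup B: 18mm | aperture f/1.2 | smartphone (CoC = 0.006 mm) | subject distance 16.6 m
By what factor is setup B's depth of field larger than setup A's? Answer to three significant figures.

1.83

Setup A: H = 105²/(3.5×0.054) + 105 ≈ 58438.3 mm; DoF = Df − Dn = 19427.4 − 11694.2 ≈ 7733.2 mm.
Setup B: H = 18²/(1.2×0.006) + 18 ≈ 45018.0 mm; DoF = Df − Dn = 26286 − 12130 ≈ 14156 mm.
Ratio = 14156 / 7733.2 ≈ 1.83.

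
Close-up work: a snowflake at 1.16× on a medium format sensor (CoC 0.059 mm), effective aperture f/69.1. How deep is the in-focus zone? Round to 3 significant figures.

6.06 mm

At magnification m, DoF ≈ 2·N_eff·c/m² = 2 × 69.1 × 0.059 / 1.16² = 8.154 / 1.346 ≈ 6.06 mm.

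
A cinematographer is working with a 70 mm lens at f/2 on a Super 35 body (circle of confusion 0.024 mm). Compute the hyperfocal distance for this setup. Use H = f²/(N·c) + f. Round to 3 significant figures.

102 m

Hyperfocal distance H = f²/(N·c) + f = 70²/(2 × 0.024) + 70 = 4900/0.048 + 70 ≈ 102153.3 mm ≈ 102 m.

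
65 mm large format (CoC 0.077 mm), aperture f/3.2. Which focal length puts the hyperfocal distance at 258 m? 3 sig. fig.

From H = f²/(N·c) + f, with f ≪ H: f ≈ √(H·N·c) = √(258000 × 3.2 × 0.077) = √63571 ≈ 252.1 mm.
The +f correction barely moves this — solving exactly, f² + N·c·f − N·c·H = 0 ⇒ f = (−N·c + √((N·c)² + 4·N·c·H))/2 = (−0.2464 + √254285)/2 ≈ 252.01 mm, so f ≈ 252 mm.

252 mm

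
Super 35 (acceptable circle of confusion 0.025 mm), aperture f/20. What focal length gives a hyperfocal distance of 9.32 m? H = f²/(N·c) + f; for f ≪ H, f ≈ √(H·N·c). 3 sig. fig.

68.0 mm

From H = f²/(N·c) + f, with f ≪ H: f ≈ √(H·N·c) = √(9320 × 20 × 0.025) = √4660.0 ≈ 68.26 mm.
Exact: f² + N·c·f − N·c·H = 0 ⇒ f = (−N·c + √((N·c)² + 4·N·c·H))/2 = (−0.5 + √18640)/2 ≈ 68.015 mm ≈ 68.0 mm.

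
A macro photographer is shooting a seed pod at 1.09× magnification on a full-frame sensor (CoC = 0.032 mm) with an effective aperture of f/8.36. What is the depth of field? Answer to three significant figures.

At magnification m, DoF ≈ 2·N_eff·c/m² = 2 × 8.36 × 0.032 / 1.09² = 0.535 / 1.188 ≈ 0.45 mm.

0.450 mm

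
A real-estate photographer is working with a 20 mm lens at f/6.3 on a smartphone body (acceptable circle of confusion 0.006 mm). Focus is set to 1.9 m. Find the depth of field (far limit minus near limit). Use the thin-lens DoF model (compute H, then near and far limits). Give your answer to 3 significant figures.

Hyperfocal distance H = f²/(N·c) + f = 20²/(6.3 × 0.006) + 20 = 400/0.0378 + 20 ≈ 10602.0 mm ≈ 10.60 m.
Near limit Dn = s·(H − f)/(H + s − 2f) = 1900 × (10602.0 − 20) / (10602.0 + 1900 − 2 × 20) = 1900 × 10582.0 / 12462.0 ≈ 1613.37 mm.
Far limit Df = s·(H − f)/(H − s) = 1900 × (10602.0 − 20) / (10602.0 − 1900) = 1900 × 10582.0 / 8702.0 ≈ 2310.48 mm.
Depth of field = Df − Dn = 2310.48 − 1613.37 ≈ 697.11 mm ≈ 0.697 m.

0.697 m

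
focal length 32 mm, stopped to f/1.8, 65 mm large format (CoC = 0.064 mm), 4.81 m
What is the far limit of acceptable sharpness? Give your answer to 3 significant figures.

Hyperfocal distance H = f²/(N·c) + f = 32²/(1.8 × 0.064) + 32 = 1024/0.1152 + 32 ≈ 8920.9 mm ≈ 8.921 m.
Far limit Df = s·(H − f)/(H − s) = 4810 × (8920.9 − 32) / (8920.9 − 4810) = 4810 × 8888.9 / 4110.9 ≈ 10401 mm ≈ 10.4 m.

10.4 m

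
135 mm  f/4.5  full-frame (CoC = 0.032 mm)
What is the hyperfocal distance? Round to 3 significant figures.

Hyperfocal distance H = f²/(N·c) + f = 135²/(4.5 × 0.032) + 135 = 18225/0.144 + 135 ≈ 126697.5 mm ≈ 127 m.

127 m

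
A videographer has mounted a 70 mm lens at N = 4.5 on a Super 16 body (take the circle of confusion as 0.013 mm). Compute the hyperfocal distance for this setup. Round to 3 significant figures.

Hyperfocal distance H = f²/(N·c) + f = 70²/(4.5 × 0.013) + 70 = 4900/0.0585 + 70 ≈ 83830.7 mm ≈ 83.8 m.

83.8 m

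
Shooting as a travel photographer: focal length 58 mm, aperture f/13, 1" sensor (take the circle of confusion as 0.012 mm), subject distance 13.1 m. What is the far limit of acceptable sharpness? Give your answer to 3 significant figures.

Hyperfocal distance H = f²/(N·c) + f = 58²/(13 × 0.012) + 58 = 3364/0.156 + 58 ≈ 21622.1 mm ≈ 21.62 m.
Far limit Df = s·(H − f)/(H − s) = 13100 × (21622.1 − 58) / (21622.1 − 13100) = 13100 × 21564.1 / 8522.1 ≈ 33148 mm ≈ 33.1 m.

33.1 m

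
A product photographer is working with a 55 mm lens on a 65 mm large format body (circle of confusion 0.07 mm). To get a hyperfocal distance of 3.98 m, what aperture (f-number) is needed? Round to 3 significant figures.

f/11

Rearrange H = f²/(N·c) + f for N: N = f² / ((H − f)·c).
N = 55² / ((3980 − 55) × 0.07) = 3025 / 274.8 ≈ 11.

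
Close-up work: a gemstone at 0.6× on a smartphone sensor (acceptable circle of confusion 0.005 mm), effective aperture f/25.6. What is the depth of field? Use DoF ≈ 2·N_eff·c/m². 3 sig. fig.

At magnification m, DoF ≈ 2·N_eff·c/m² = 2 × 25.6 × 0.005 / 0.6² = 0.256 / 0.36 ≈ 0.711 mm.

0.711 mm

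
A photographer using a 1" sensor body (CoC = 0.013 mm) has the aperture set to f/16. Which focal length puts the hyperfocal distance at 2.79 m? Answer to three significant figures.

24.0 mm

From H = f²/(N·c) + f, with f ≪ H: f ≈ √(H·N·c) = √(2790 × 16 × 0.013) = √580.32 ≈ 24.09 mm.
Exact: f² + N·c·f − N·c·H = 0 ⇒ f = (−N·c + √((N·c)² + 4·N·c·H))/2 = (−0.208 + √2321.3)/2 ≈ 23.986 mm ≈ 24.0 mm.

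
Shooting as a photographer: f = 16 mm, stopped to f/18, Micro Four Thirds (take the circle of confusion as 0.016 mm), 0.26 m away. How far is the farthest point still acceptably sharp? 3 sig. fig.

Hyperfocal distance H = f²/(N·c) + f = 16²/(18 × 0.016) + 16 = 256/0.288 + 16 ≈ 904.9 mm ≈ 0.905 m.
Far limit Df = s·(H − f)/(H − s) = 260 × (904.9 − 16) / (904.9 − 260) = 260 × 888.9 / 644.9 ≈ 358.37 mm.

358 mm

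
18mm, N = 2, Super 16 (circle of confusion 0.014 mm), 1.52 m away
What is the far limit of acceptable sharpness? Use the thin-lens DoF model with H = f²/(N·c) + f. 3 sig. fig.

1.75 m

Hyperfocal distance H = f²/(N·c) + f = 18²/(2 × 0.014) + 18 = 324/0.028 + 18 ≈ 11589.4 mm ≈ 11.59 m.
Far limit Df = s·(H − f)/(H − s) = 1520 × (11589.4 − 18) / (11589.4 − 1520) = 1520 × 11571.4 / 10069.4 ≈ 1746.7 mm ≈ 1.75 m.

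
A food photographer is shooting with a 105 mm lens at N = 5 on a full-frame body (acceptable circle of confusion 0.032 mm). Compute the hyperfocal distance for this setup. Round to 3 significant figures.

69.0 m

Hyperfocal distance H = f²/(N·c) + f = 105²/(5 × 0.032) + 105 = 11025/0.16 + 105 ≈ 69011.2 mm ≈ 69.0 m.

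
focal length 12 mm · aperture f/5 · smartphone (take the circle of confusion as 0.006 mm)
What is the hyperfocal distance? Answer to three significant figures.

Hyperfocal distance H = f²/(N·c) + f = 12²/(5 × 0.006) + 12 = 144/0.03 + 12 ≈ 4812.0 mm ≈ 4.81 m.

4.81 m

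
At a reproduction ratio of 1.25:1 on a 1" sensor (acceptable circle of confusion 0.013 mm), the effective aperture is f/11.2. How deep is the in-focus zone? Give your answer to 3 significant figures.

0.186 mm

At magnification m, DoF ≈ 2·N_eff·c/m² = 2 × 11.2 × 0.013 / 1.25² = 0.2912 / 1.562 ≈ 0.186 mm.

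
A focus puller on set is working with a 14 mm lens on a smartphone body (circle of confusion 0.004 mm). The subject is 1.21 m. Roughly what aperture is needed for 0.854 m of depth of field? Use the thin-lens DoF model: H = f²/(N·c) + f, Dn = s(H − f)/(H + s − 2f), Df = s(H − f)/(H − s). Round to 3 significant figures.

f/13

Write h = H − f = f²/(N·c). The thin-lens limits are Dn = s·h/(h + (s−f)) and Df = s·h/(h − (s−f)), so DoF = Df − Dn = 2·s·(s−f)·h / (h² − (s−f)²).
That is a quadratic in h: DoF·h² − 2·s·(s−f)·h − DoF·(s−f)² = 0 ⇒ h = (s−f)·(s + √(s² + DoF²)) / DoF = 1196 × (1210 + √(1210² + 854²)) / 854 = 1196 × (1210 + 1481.02) / 854 ≈ 3768.7 mm.
Then N = f²/(c·h) = 14² / (0.004 × 3768.7) = 196 / 15.075 ≈ 13.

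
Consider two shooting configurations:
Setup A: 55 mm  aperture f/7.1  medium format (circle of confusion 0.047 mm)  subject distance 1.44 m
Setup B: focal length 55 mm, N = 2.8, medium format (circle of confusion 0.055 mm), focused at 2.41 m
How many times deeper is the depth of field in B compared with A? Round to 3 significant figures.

1.30

Setup A: H = 55²/(7.1×0.047) + 55 ≈ 9120.0 mm; DoF = Df − Dn = 1699.69 − 1249.15 ≈ 450.54 mm.
Setup B: H = 55²/(2.8×0.055) + 55 ≈ 19697.9 mm; DoF = Df − Dn = 2738.30 − 2152.00 ≈ 586.30 mm.
Ratio = 586.30 / 450.54 ≈ 1.30.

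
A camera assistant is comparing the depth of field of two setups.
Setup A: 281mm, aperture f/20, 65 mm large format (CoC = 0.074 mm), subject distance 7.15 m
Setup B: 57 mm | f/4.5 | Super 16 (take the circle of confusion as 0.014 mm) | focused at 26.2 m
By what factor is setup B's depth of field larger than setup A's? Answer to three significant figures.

19.1

Setup A: H = 281²/(20×0.074) + 281 ≈ 53633.0 mm; DoF = Df − Dn = 8206.6 − 6334.4 ≈ 1872.2 mm.
Setup B: H = 57²/(4.5×0.014) + 57 ≈ 51628.4 mm; DoF = Df − Dn = 53136 − 17386 ≈ 35750 mm.
Ratio = 35750 / 1872.2 ≈ 19.1.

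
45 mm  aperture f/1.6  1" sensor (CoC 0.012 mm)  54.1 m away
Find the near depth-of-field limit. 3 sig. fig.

Hyperfocal distance H = f²/(N·c) + f = 45²/(1.6 × 0.012) + 45 = 2025/0.0192 + 45 ≈ 105513.7 mm ≈ 105.5 m.
Near limit Dn = s·(H − f)/(H + s − 2f) = 54100 × (105513.7 − 45) / (105513.7 + 54100 − 2 × 45) = 54100 × 105468.7 / 159523.8 ≈ 35768 mm ≈ 35.8 m.

35.8 m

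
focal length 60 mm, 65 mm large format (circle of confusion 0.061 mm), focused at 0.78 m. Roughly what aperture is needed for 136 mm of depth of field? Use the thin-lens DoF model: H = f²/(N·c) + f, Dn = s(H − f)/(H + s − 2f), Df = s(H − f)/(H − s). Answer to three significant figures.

f/7.09

Write h = H − f = f²/(N·c). The thin-lens limits are Dn = s·h/(h + (s−f)) and Df = s·h/(h − (s−f)), so DoF = Df − Dn = 2·s·(s−f)·h / (h² − (s−f)²).
That is a quadratic in h: DoF·h² − 2·s·(s−f)·h − DoF·(s−f)² = 0 ⇒ h = (s−f)·(s + √(s² + DoF²)) / DoF = 720 × (780 + √(780² + 136²)) / 136 = 720 × (780 + 791.768) / 136 ≈ 8321.1 mm.
Then N = f²/(c·h) = 60² / (0.061 × 8321.1) = 3600 / 507.59 ≈ 7.09.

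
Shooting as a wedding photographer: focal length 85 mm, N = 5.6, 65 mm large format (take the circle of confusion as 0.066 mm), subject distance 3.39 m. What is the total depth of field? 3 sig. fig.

Hyperfocal distance H = f²/(N·c) + f = 85²/(5.6 × 0.066) + 85 = 7225/0.3696 + 85 ≈ 19633.2 mm ≈ 19.63 m.
Near limit Dn = s·(H − f)/(H + s − 2f) = 3390 × (19633.2 − 85) / (19633.2 + 3390 − 2 × 85) = 3390 × 19548.2 / 22853.2 ≈ 2899.7 mm.
Far limit Df = s·(H − f)/(H − s) = 3390 × (19633.2 − 85) / (19633.2 − 3390) = 3390 × 19548.2 / 16243.2 ≈ 4079.8 mm.
Depth of field = Df − Dn = 4079.8 − 2899.7 ≈ 1180.1 mm ≈ 1.18 m.

1.18 m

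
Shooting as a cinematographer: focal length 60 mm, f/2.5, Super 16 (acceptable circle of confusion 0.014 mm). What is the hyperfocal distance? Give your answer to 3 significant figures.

Hyperfocal distance H = f²/(N·c) + f = 60²/(2.5 × 0.014) + 60 = 3600/0.035 + 60 ≈ 102917.1 mm ≈ 103 m.

103 m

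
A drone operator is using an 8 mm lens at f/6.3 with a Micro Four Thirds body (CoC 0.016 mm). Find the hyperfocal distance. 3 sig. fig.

Hyperfocal distance H = f²/(N·c) + f = 8²/(6.3 × 0.016) + 8 = 64/0.1008 + 8 ≈ 642.9 mm ≈ 0.643 m.

0.643 m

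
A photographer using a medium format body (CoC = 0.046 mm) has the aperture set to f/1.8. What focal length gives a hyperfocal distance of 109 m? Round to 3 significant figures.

From H = f²/(N·c) + f, with f ≪ H: f ≈ √(H·N·c) = √(109000 × 1.8 × 0.046) = √9025.2 ≈ 95.00 mm.
The +f correction barely moves this — solving exactly, f² + N·c·f − N·c·H = 0 ⇒ f = (−N·c + √((N·c)² + 4·N·c·H))/2 = (−0.0828 + √36101)/2 ≈ 94.960 mm, so f ≈ 95.0 mm.

95.0 mm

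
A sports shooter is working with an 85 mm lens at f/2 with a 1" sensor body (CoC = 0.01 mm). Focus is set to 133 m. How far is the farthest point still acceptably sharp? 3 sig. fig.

Hyperfocal distance H = f²/(N·c) + f = 85²/(2 × 0.01) + 85 = 7225/0.02 + 85 ≈ 361335.0 mm ≈ 361.3 m.
Far limit Df = s·(H − f)/(H − s) = 133000 × (361335.0 − 85) / (361335.0 − 133000) = 133000 × 361250.0 / 228335.0 ≈ 210420 mm ≈ 210 m.

210 m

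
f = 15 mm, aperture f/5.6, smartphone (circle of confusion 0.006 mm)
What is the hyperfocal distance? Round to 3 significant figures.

Hyperfocal distance H = f²/(N·c) + f = 15²/(5.6 × 0.006) + 15 = 225/0.0336 + 15 ≈ 6711.4 mm ≈ 6.71 m.

6.71 m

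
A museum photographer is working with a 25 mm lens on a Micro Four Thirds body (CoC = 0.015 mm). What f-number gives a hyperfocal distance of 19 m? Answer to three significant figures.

f/2.20

Rearrange H = f²/(N·c) + f for N: N = f² / ((H − f)·c).
N = 25² / ((19000 − 25) × 0.015) = 625 / 284.6 ≈ 2.20.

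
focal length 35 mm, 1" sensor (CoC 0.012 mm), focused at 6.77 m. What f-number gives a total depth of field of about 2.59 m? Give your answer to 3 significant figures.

Write h = H − f = f²/(N·c). The thin-lens limits are Dn = s·h/(h + (s−f)) and Df = s·h/(h − (s−f)), so DoF = Df − Dn = 2·s·(s−f)·h / (h² − (s−f)²).
That is a quadratic in h: DoF·h² − 2·s·(s−f)·h − DoF·(s−f)² = 0 ⇒ h = (s−f)·(s + √(s² + DoF²)) / DoF = 6735 × (6770 + √(6770² + 2590²)) / 2590 = 6735 × (6770 + 7248.52) / 2590 ≈ 36454 mm.
Then N = f²/(c·h) = 35² / (0.012 × 36454) = 1225 / 437.44 ≈ 2.80.

f/2.80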